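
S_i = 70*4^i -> [70, 280, 1120, 4480, 17920]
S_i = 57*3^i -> [57, 171, 513, 1539, 4617]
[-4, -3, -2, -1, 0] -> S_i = -4 + 1*i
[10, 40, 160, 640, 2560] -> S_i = 10*4^i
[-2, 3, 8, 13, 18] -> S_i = -2 + 5*i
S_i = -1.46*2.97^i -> [-1.46, -4.34, -12.88, -38.25, -113.6]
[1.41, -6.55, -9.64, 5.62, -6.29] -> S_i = Random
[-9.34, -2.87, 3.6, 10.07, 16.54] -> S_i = -9.34 + 6.47*i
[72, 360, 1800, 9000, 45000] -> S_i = 72*5^i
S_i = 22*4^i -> [22, 88, 352, 1408, 5632]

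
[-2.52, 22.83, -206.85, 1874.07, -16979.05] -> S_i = -2.52*(-9.06)^i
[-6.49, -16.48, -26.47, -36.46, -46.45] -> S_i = -6.49 + -9.99*i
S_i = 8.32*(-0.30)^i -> [8.32, -2.5, 0.75, -0.22, 0.07]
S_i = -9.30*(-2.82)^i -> [-9.3, 26.23, -73.96, 208.56, -588.14]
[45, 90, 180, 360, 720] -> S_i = 45*2^i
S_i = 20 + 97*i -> [20, 117, 214, 311, 408]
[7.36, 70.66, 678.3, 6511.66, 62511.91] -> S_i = 7.36*9.60^i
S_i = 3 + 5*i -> [3, 8, 13, 18, 23]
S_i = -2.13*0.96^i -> [-2.13, -2.04, -1.96, -1.88, -1.81]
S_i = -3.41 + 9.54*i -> [-3.41, 6.13, 15.67, 25.21, 34.75]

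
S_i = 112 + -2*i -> [112, 110, 108, 106, 104]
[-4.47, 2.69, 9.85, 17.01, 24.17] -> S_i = -4.47 + 7.16*i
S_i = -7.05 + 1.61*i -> [-7.05, -5.44, -3.83, -2.22, -0.61]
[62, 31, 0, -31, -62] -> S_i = 62 + -31*i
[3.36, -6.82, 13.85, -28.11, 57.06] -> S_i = 3.36*(-2.03)^i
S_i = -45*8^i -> [-45, -360, -2880, -23040, -184320]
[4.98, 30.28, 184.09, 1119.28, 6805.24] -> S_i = 4.98*6.08^i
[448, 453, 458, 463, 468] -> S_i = 448 + 5*i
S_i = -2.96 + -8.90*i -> [-2.96, -11.86, -20.76, -29.66, -38.56]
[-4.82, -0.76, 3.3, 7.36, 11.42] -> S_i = -4.82 + 4.06*i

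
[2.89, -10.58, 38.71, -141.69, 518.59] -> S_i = 2.89*(-3.66)^i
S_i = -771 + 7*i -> [-771, -764, -757, -750, -743]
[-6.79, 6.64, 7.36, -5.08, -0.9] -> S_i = Random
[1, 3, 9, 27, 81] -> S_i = 1*3^i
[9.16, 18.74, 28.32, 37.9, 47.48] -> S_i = 9.16 + 9.58*i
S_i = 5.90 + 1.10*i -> [5.9, 7.0, 8.1, 9.2, 10.3]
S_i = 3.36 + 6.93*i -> [3.36, 10.29, 17.22, 24.15, 31.08]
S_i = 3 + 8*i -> [3, 11, 19, 27, 35]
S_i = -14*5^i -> [-14, -70, -350, -1750, -8750]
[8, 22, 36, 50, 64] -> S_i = 8 + 14*i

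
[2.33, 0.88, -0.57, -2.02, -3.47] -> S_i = 2.33 + -1.45*i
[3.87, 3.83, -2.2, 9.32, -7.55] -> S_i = Random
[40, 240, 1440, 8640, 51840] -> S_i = 40*6^i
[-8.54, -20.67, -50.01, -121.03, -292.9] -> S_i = -8.54*2.42^i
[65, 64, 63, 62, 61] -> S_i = 65 + -1*i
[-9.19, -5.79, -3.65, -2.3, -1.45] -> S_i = -9.19*0.63^i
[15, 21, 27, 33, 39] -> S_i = 15 + 6*i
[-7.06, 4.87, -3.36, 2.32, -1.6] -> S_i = -7.06*(-0.69)^i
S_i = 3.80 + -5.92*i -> [3.8, -2.12, -8.04, -13.96, -19.88]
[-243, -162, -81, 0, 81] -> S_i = -243 + 81*i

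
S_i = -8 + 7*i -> [-8, -1, 6, 13, 20]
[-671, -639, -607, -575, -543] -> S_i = -671 + 32*i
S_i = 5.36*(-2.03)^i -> [5.36, -10.88, 22.09, -44.84, 91.02]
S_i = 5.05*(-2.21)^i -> [5.05, -11.16, 24.66, -54.51, 120.46]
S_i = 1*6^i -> [1, 6, 36, 216, 1296]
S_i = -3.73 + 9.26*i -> [-3.73, 5.53, 14.79, 24.05, 33.31]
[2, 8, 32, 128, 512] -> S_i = 2*4^i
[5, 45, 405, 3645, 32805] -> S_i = 5*9^i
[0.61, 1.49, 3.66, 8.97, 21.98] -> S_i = 0.61*2.45^i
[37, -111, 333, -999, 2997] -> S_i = 37*-3^i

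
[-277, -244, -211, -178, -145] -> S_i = -277 + 33*i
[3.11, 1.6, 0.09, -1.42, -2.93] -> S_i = 3.11 + -1.51*i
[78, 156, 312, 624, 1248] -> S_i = 78*2^i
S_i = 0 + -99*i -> [0, -99, -198, -297, -396]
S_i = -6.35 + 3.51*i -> [-6.35, -2.84, 0.67, 4.18, 7.69]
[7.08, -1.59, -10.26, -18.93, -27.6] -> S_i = 7.08 + -8.67*i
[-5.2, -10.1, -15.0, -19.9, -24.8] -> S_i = -5.20 + -4.90*i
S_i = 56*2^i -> [56, 112, 224, 448, 896]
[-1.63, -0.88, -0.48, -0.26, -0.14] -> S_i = -1.63*0.54^i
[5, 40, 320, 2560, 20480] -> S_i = 5*8^i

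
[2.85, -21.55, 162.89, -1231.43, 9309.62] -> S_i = 2.85*(-7.56)^i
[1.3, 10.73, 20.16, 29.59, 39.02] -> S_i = 1.30 + 9.43*i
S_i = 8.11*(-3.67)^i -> [8.11, -29.76, 109.23, -400.88, 1471.25]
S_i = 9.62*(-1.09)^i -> [9.62, -10.49, 11.43, -12.46, 13.58]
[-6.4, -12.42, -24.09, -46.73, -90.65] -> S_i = -6.40*1.94^i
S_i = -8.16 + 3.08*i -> [-8.16, -5.08, -2.0, 1.08, 4.16]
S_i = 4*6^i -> [4, 24, 144, 864, 5184]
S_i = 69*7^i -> [69, 483, 3381, 23667, 165669]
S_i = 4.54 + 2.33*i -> [4.54, 6.87, 9.2, 11.53, 13.86]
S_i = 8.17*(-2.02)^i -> [8.17, -16.5, 33.34, -67.34, 136.03]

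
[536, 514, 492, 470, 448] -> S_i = 536 + -22*i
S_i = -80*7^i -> [-80, -560, -3920, -27440, -192080]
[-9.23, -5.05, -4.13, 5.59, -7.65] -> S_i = Random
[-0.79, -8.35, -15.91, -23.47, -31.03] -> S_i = -0.79 + -7.56*i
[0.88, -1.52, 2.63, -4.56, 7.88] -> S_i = 0.88*(-1.73)^i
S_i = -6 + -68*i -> [-6, -74, -142, -210, -278]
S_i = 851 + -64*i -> [851, 787, 723, 659, 595]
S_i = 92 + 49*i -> [92, 141, 190, 239, 288]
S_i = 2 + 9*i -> [2, 11, 20, 29, 38]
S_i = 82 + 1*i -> [82, 83, 84, 85, 86]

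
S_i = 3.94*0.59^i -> [3.94, 2.32, 1.37, 0.81, 0.48]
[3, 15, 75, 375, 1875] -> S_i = 3*5^i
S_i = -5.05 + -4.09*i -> [-5.05, -9.14, -13.23, -17.32, -21.41]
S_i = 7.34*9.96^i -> [7.34, 73.11, 728.14, 7252.27, 72232.63]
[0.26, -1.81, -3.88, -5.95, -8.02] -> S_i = 0.26 + -2.07*i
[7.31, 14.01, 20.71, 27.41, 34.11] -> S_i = 7.31 + 6.70*i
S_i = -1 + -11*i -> [-1, -12, -23, -34, -45]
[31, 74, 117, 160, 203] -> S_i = 31 + 43*i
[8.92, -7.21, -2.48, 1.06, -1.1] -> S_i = Random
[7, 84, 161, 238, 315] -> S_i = 7 + 77*i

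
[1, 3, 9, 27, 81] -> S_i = 1*3^i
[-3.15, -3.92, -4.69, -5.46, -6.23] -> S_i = -3.15 + -0.77*i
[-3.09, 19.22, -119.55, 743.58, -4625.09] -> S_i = -3.09*(-6.22)^i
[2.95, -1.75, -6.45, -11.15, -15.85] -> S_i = 2.95 + -4.70*i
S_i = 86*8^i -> [86, 688, 5504, 44032, 352256]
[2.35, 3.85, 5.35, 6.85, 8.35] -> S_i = 2.35 + 1.50*i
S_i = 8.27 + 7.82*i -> [8.27, 16.09, 23.91, 31.73, 39.55]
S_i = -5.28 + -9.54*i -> [-5.28, -14.82, -24.36, -33.9, -43.44]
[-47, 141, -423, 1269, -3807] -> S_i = -47*-3^i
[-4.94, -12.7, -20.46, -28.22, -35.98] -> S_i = -4.94 + -7.76*i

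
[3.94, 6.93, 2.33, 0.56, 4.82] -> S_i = Random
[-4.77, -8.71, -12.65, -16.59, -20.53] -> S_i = -4.77 + -3.94*i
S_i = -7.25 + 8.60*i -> [-7.25, 1.35, 9.95, 18.55, 27.15]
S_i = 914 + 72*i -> [914, 986, 1058, 1130, 1202]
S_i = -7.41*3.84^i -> [-7.41, -28.45, -109.26, -419.58, -1611.18]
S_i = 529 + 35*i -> [529, 564, 599, 634, 669]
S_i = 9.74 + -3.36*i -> [9.74, 6.38, 3.02, -0.34, -3.7]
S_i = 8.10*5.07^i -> [8.1, 41.07, 208.21, 1055.62, 5352.01]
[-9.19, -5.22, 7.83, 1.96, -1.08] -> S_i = Random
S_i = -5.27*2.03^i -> [-5.27, -10.7, -21.72, -44.09, -89.49]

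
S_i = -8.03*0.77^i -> [-8.03, -6.18, -4.76, -3.67, -2.82]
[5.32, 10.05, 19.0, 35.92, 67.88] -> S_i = 5.32*1.89^i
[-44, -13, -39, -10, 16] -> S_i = Random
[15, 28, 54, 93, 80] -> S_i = Random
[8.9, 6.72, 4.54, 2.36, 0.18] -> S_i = 8.90 + -2.18*i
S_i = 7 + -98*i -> [7, -91, -189, -287, -385]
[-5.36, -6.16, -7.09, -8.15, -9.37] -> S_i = -5.36*1.15^i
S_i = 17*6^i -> [17, 102, 612, 3672, 22032]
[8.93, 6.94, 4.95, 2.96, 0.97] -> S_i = 8.93 + -1.99*i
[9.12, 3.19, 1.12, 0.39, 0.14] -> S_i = 9.12*0.35^i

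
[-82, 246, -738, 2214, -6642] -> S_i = -82*-3^i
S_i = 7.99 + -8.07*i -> [7.99, -0.08, -8.15, -16.22, -24.29]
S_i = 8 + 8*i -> [8, 16, 24, 32, 40]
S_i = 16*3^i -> [16, 48, 144, 432, 1296]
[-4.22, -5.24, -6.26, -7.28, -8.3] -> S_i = -4.22 + -1.02*i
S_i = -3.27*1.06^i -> [-3.27, -3.47, -3.67, -3.89, -4.13]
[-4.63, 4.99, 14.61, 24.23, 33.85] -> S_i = -4.63 + 9.62*i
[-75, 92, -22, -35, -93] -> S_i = Random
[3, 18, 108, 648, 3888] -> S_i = 3*6^i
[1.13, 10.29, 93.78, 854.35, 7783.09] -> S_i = 1.13*9.11^i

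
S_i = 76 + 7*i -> [76, 83, 90, 97, 104]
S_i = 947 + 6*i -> [947, 953, 959, 965, 971]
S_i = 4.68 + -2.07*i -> [4.68, 2.61, 0.54, -1.53, -3.6]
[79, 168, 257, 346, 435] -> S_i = 79 + 89*i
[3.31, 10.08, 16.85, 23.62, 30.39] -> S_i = 3.31 + 6.77*i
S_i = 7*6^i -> [7, 42, 252, 1512, 9072]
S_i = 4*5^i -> [4, 20, 100, 500, 2500]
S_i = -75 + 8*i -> [-75, -67, -59, -51, -43]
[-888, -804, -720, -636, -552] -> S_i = -888 + 84*i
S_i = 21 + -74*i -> [21, -53, -127, -201, -275]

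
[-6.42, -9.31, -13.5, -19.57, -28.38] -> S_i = -6.42*1.45^i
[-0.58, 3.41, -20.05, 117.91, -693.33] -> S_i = -0.58*(-5.88)^i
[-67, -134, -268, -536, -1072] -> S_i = -67*2^i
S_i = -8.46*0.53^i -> [-8.46, -4.48, -2.38, -1.26, -0.67]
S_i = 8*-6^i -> [8, -48, 288, -1728, 10368]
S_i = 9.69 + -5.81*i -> [9.69, 3.88, -1.93, -7.74, -13.55]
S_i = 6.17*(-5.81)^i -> [6.17, -35.85, 208.28, -1210.08, 7030.56]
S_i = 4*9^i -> [4, 36, 324, 2916, 26244]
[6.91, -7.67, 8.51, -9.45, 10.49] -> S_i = 6.91*(-1.11)^i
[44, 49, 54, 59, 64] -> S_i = 44 + 5*i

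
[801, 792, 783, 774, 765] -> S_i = 801 + -9*i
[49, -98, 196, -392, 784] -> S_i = 49*-2^i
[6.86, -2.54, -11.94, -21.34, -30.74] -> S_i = 6.86 + -9.40*i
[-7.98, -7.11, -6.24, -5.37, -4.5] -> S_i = -7.98 + 0.87*i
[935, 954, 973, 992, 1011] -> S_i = 935 + 19*i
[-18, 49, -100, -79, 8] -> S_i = Random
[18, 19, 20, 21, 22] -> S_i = 18 + 1*i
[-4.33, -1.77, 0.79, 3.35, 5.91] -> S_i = -4.33 + 2.56*i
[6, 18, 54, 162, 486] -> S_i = 6*3^i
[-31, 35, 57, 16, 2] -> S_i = Random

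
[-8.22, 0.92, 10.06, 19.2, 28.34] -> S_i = -8.22 + 9.14*i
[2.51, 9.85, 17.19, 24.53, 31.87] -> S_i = 2.51 + 7.34*i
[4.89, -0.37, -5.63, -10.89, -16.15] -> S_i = 4.89 + -5.26*i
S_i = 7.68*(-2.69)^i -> [7.68, -20.66, 55.57, -149.49, 402.13]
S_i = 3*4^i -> [3, 12, 48, 192, 768]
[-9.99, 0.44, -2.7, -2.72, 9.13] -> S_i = Random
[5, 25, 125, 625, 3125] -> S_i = 5*5^i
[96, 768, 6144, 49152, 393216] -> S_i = 96*8^i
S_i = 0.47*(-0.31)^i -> [0.47, -0.15, 0.05, -0.01, 0.0]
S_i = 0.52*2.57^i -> [0.52, 1.34, 3.43, 8.83, 22.68]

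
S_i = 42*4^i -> [42, 168, 672, 2688, 10752]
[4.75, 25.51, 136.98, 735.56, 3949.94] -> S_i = 4.75*5.37^i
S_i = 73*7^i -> [73, 511, 3577, 25039, 175273]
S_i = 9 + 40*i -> [9, 49, 89, 129, 169]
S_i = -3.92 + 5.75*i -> [-3.92, 1.83, 7.58, 13.33, 19.08]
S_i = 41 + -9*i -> [41, 32, 23, 14, 5]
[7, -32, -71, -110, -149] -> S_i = 7 + -39*i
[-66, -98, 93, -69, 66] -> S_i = Random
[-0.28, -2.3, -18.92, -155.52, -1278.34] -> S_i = -0.28*8.22^i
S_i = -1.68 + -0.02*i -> [-1.68, -1.7, -1.72, -1.74, -1.76]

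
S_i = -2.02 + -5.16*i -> [-2.02, -7.18, -12.34, -17.5, -22.66]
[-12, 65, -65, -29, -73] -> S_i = Random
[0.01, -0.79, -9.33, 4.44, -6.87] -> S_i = Random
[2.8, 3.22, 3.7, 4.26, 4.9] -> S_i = 2.80*1.15^i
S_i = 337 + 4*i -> [337, 341, 345, 349, 353]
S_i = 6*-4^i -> [6, -24, 96, -384, 1536]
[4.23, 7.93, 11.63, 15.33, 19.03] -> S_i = 4.23 + 3.70*i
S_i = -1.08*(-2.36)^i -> [-1.08, 2.55, -6.02, 14.2, -33.5]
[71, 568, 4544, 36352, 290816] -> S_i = 71*8^i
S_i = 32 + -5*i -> [32, 27, 22, 17, 12]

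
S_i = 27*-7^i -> [27, -189, 1323, -9261, 64827]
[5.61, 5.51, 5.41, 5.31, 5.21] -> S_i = 5.61 + -0.10*i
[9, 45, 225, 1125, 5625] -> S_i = 9*5^i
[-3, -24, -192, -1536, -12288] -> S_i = -3*8^i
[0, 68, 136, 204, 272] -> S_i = 0 + 68*i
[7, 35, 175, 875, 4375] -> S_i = 7*5^i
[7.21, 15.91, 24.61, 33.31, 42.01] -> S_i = 7.21 + 8.70*i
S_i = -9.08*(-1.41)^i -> [-9.08, 12.8, -18.05, 25.45, -35.89]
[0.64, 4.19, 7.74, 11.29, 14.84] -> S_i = 0.64 + 3.55*i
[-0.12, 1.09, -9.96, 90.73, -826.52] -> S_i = -0.12*(-9.11)^i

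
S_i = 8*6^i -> [8, 48, 288, 1728, 10368]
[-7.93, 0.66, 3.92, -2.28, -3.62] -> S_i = Random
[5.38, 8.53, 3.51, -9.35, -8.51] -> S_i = Random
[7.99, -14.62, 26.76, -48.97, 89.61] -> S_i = 7.99*(-1.83)^i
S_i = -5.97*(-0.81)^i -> [-5.97, 4.84, -3.92, 3.17, -2.57]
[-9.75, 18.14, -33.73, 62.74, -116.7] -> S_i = -9.75*(-1.86)^i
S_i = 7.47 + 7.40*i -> [7.47, 14.87, 22.27, 29.67, 37.07]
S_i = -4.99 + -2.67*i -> [-4.99, -7.66, -10.33, -13.0, -15.67]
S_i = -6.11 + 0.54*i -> [-6.11, -5.57, -5.03, -4.49, -3.95]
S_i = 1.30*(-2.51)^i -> [1.3, -3.26, 8.19, -20.56, 51.6]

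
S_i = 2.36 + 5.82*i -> [2.36, 8.18, 14.0, 19.82, 25.64]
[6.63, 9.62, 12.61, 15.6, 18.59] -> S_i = 6.63 + 2.99*i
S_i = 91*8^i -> [91, 728, 5824, 46592, 372736]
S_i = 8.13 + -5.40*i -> [8.13, 2.73, -2.67, -8.07, -13.47]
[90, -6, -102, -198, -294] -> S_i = 90 + -96*i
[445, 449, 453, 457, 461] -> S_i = 445 + 4*i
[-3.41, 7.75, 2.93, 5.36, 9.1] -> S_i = Random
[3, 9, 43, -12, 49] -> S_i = Random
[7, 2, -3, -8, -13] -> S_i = 7 + -5*i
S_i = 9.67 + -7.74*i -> [9.67, 1.93, -5.81, -13.55, -21.29]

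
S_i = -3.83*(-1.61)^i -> [-3.83, 6.17, -9.93, 15.98, -25.73]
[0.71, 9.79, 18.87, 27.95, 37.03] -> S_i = 0.71 + 9.08*i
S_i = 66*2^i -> [66, 132, 264, 528, 1056]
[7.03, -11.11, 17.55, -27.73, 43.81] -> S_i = 7.03*(-1.58)^i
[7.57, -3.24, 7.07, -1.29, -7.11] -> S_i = Random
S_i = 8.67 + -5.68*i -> [8.67, 2.99, -2.69, -8.37, -14.05]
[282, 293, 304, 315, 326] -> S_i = 282 + 11*i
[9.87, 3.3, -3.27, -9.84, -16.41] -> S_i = 9.87 + -6.57*i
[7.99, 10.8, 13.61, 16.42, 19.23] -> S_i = 7.99 + 2.81*i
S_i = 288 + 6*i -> [288, 294, 300, 306, 312]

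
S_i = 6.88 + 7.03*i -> [6.88, 13.91, 20.94, 27.97, 35.0]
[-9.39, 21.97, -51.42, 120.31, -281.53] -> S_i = -9.39*(-2.34)^i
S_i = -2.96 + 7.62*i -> [-2.96, 4.66, 12.28, 19.9, 27.52]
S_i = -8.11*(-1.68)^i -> [-8.11, 13.62, -22.89, 38.45, -64.6]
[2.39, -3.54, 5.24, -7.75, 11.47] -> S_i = 2.39*(-1.48)^i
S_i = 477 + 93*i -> [477, 570, 663, 756, 849]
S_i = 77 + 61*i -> [77, 138, 199, 260, 321]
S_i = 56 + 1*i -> [56, 57, 58, 59, 60]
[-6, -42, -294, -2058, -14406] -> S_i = -6*7^i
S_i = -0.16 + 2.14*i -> [-0.16, 1.98, 4.12, 6.26, 8.4]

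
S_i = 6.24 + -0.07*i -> [6.24, 6.17, 6.1, 6.03, 5.96]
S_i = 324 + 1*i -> [324, 325, 326, 327, 328]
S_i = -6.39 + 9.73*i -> [-6.39, 3.34, 13.07, 22.8, 32.53]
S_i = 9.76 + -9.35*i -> [9.76, 0.41, -8.94, -18.29, -27.64]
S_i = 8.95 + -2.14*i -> [8.95, 6.81, 4.67, 2.53, 0.39]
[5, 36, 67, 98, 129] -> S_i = 5 + 31*i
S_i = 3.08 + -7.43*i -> [3.08, -4.35, -11.78, -19.21, -26.64]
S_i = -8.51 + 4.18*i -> [-8.51, -4.33, -0.15, 4.03, 8.21]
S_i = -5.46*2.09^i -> [-5.46, -11.41, -23.85, -49.85, -104.18]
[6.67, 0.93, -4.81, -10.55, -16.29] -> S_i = 6.67 + -5.74*i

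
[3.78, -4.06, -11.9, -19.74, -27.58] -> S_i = 3.78 + -7.84*i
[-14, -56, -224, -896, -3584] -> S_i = -14*4^i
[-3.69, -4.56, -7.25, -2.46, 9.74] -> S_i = Random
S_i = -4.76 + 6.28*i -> [-4.76, 1.52, 7.8, 14.08, 20.36]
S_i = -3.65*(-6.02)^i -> [-3.65, 21.97, -132.28, 796.31, -4793.79]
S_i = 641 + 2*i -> [641, 643, 645, 647, 649]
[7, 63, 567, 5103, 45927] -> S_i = 7*9^i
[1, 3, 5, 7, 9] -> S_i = 1 + 2*i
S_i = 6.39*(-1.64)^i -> [6.39, -10.48, 17.19, -28.19, 46.22]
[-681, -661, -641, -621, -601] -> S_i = -681 + 20*i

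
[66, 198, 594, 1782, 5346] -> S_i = 66*3^i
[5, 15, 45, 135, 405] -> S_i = 5*3^i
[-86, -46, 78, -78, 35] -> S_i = Random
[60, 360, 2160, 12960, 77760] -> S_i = 60*6^i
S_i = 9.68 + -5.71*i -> [9.68, 3.97, -1.74, -7.45, -13.16]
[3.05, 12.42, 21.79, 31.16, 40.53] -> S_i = 3.05 + 9.37*i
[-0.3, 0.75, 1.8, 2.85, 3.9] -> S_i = -0.30 + 1.05*i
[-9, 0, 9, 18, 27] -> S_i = -9 + 9*i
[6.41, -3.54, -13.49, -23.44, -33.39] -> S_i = 6.41 + -9.95*i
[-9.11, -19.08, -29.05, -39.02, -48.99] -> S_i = -9.11 + -9.97*i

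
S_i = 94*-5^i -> [94, -470, 2350, -11750, 58750]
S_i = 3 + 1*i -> [3, 4, 5, 6, 7]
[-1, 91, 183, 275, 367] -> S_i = -1 + 92*i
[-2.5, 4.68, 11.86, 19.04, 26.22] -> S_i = -2.50 + 7.18*i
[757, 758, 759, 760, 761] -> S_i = 757 + 1*i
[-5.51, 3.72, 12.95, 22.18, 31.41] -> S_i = -5.51 + 9.23*i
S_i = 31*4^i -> [31, 124, 496, 1984, 7936]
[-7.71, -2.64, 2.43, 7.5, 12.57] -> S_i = -7.71 + 5.07*i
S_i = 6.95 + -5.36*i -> [6.95, 1.59, -3.77, -9.13, -14.49]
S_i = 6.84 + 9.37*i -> [6.84, 16.21, 25.58, 34.95, 44.32]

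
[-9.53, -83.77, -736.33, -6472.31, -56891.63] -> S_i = -9.53*8.79^i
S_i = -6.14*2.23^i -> [-6.14, -13.69, -30.53, -68.09, -151.84]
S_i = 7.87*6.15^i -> [7.87, 48.4, 297.66, 1830.63, 11258.36]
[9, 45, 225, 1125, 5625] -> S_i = 9*5^i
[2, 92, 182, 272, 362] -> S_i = 2 + 90*i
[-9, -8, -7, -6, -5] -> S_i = -9 + 1*i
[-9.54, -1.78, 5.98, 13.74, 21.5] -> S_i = -9.54 + 7.76*i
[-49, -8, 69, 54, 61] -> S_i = Random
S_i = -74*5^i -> [-74, -370, -1850, -9250, -46250]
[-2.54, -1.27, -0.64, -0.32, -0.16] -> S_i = -2.54*0.50^i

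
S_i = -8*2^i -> [-8, -16, -32, -64, -128]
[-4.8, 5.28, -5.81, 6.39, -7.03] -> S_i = -4.80*(-1.10)^i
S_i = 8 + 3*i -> [8, 11, 14, 17, 20]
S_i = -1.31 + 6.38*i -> [-1.31, 5.07, 11.45, 17.83, 24.21]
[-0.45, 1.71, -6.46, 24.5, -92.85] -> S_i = -0.45*(-3.79)^i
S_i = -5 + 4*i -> [-5, -1, 3, 7, 11]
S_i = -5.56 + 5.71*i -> [-5.56, 0.15, 5.86, 11.57, 17.28]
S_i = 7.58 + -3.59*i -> [7.58, 3.99, 0.4, -3.19, -6.78]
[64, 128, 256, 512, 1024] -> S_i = 64*2^i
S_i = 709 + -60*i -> [709, 649, 589, 529, 469]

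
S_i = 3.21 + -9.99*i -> [3.21, -6.78, -16.77, -26.76, -36.75]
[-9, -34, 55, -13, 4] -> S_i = Random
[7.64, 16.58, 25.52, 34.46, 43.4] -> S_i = 7.64 + 8.94*i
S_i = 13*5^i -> [13, 65, 325, 1625, 8125]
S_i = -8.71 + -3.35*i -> [-8.71, -12.06, -15.41, -18.76, -22.11]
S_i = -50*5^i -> [-50, -250, -1250, -6250, -31250]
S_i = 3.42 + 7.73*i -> [3.42, 11.15, 18.88, 26.61, 34.34]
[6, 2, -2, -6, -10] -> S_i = 6 + -4*i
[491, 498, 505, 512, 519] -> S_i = 491 + 7*i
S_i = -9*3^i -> [-9, -27, -81, -243, -729]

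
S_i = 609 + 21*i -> [609, 630, 651, 672, 693]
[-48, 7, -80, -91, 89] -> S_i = Random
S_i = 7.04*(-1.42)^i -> [7.04, -10.0, 14.2, -20.16, 28.62]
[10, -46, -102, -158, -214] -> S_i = 10 + -56*i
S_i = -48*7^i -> [-48, -336, -2352, -16464, -115248]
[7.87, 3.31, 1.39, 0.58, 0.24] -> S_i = 7.87*0.42^i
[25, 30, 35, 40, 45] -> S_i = 25 + 5*i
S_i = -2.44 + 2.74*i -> [-2.44, 0.3, 3.04, 5.78, 8.52]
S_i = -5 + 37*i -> [-5, 32, 69, 106, 143]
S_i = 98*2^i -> [98, 196, 392, 784, 1568]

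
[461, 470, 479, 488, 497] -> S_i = 461 + 9*i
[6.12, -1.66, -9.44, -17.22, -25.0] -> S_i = 6.12 + -7.78*i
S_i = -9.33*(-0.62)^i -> [-9.33, 5.78, -3.59, 2.22, -1.38]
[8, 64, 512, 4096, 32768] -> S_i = 8*8^i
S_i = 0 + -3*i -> [0, -3, -6, -9, -12]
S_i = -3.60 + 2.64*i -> [-3.6, -0.96, 1.68, 4.32, 6.96]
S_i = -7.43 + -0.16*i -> [-7.43, -7.59, -7.75, -7.91, -8.07]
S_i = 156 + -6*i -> [156, 150, 144, 138, 132]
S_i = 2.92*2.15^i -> [2.92, 6.28, 13.5, 29.02, 62.39]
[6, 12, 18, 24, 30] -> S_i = 6 + 6*i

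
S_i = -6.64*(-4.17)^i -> [-6.64, 27.69, -115.46, 481.48, -2007.76]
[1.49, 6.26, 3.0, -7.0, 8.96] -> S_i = Random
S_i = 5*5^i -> [5, 25, 125, 625, 3125]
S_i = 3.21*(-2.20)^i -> [3.21, -7.06, 15.54, -34.18, 75.2]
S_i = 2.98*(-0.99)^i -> [2.98, -2.95, 2.92, -2.89, 2.86]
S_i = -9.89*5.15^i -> [-9.89, -50.93, -262.31, -1350.88, -6957.05]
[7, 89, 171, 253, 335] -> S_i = 7 + 82*i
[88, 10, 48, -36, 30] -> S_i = Random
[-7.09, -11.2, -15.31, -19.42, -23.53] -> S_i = -7.09 + -4.11*i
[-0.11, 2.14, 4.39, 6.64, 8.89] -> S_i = -0.11 + 2.25*i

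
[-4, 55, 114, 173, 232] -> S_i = -4 + 59*i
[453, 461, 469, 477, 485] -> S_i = 453 + 8*i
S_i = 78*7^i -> [78, 546, 3822, 26754, 187278]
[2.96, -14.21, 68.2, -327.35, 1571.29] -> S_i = 2.96*(-4.80)^i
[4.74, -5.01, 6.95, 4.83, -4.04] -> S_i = Random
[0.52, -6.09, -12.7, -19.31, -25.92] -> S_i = 0.52 + -6.61*i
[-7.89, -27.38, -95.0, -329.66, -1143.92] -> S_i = -7.89*3.47^i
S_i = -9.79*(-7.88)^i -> [-9.79, 77.15, -607.9, 4790.28, -37747.45]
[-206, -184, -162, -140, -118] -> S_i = -206 + 22*i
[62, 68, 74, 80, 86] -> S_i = 62 + 6*i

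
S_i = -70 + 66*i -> [-70, -4, 62, 128, 194]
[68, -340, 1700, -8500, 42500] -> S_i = 68*-5^i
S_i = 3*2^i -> [3, 6, 12, 24, 48]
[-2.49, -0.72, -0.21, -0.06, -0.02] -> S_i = -2.49*0.29^i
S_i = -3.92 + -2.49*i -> [-3.92, -6.41, -8.9, -11.39, -13.88]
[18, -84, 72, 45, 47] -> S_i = Random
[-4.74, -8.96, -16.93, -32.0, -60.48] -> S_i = -4.74*1.89^i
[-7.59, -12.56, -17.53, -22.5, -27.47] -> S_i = -7.59 + -4.97*i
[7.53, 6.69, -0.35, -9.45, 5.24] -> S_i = Random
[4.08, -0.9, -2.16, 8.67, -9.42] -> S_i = Random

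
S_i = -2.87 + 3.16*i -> [-2.87, 0.29, 3.45, 6.61, 9.77]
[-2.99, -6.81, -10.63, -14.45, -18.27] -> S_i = -2.99 + -3.82*i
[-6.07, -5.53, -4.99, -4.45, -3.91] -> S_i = -6.07 + 0.54*i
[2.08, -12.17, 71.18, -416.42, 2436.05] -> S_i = 2.08*(-5.85)^i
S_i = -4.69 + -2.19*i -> [-4.69, -6.88, -9.07, -11.26, -13.45]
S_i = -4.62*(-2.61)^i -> [-4.62, 12.06, -31.47, 82.14, -214.39]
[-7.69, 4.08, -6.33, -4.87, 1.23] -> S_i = Random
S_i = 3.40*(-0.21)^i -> [3.4, -0.71, 0.15, -0.03, 0.01]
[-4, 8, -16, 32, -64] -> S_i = -4*-2^i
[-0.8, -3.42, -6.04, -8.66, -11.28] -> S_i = -0.80 + -2.62*i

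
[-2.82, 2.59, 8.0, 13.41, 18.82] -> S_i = -2.82 + 5.41*i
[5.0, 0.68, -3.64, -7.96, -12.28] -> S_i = 5.00 + -4.32*i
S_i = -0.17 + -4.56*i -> [-0.17, -4.73, -9.29, -13.85, -18.41]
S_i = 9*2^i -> [9, 18, 36, 72, 144]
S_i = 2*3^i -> [2, 6, 18, 54, 162]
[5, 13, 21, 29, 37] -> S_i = 5 + 8*i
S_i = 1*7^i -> [1, 7, 49, 343, 2401]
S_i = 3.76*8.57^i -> [3.76, 32.22, 276.15, 2366.63, 20282.02]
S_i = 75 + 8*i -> [75, 83, 91, 99, 107]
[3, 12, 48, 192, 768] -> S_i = 3*4^i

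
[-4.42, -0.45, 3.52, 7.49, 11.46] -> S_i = -4.42 + 3.97*i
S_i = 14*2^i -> [14, 28, 56, 112, 224]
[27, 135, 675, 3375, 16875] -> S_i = 27*5^i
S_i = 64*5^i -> [64, 320, 1600, 8000, 40000]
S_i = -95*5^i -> [-95, -475, -2375, -11875, -59375]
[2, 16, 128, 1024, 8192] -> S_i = 2*8^i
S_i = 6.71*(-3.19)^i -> [6.71, -21.4, 68.28, -217.82, 694.84]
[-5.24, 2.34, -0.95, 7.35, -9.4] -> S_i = Random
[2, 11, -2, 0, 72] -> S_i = Random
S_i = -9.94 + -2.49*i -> [-9.94, -12.43, -14.92, -17.41, -19.9]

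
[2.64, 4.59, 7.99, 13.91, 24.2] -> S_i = 2.64*1.74^i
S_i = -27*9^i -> [-27, -243, -2187, -19683, -177147]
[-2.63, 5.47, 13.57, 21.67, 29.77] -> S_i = -2.63 + 8.10*i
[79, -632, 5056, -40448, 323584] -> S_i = 79*-8^i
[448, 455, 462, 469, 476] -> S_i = 448 + 7*i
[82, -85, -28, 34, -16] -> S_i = Random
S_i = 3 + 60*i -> [3, 63, 123, 183, 243]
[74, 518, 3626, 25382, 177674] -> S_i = 74*7^i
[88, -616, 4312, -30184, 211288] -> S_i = 88*-7^i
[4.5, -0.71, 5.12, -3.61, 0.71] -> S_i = Random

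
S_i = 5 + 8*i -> [5, 13, 21, 29, 37]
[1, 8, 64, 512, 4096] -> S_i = 1*8^i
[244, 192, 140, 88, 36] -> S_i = 244 + -52*i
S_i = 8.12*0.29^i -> [8.12, 2.35, 0.68, 0.2, 0.06]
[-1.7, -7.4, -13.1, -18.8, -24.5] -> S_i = -1.70 + -5.70*i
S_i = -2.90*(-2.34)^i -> [-2.9, 6.79, -15.88, 37.16, -86.95]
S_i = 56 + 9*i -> [56, 65, 74, 83, 92]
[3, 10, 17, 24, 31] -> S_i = 3 + 7*i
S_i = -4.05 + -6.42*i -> [-4.05, -10.47, -16.89, -23.31, -29.73]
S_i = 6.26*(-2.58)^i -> [6.26, -16.15, 41.67, -107.51, 277.37]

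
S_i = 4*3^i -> [4, 12, 36, 108, 324]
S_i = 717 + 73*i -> [717, 790, 863, 936, 1009]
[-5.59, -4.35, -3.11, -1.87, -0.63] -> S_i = -5.59 + 1.24*i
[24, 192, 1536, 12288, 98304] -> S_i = 24*8^i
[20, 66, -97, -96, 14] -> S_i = Random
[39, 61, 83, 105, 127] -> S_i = 39 + 22*i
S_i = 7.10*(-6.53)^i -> [7.1, -46.36, 302.75, -1976.96, 12909.55]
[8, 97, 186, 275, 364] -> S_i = 8 + 89*i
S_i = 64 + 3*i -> [64, 67, 70, 73, 76]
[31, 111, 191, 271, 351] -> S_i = 31 + 80*i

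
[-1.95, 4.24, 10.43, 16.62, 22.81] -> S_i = -1.95 + 6.19*i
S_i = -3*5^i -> [-3, -15, -75, -375, -1875]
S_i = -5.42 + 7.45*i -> [-5.42, 2.03, 9.48, 16.93, 24.38]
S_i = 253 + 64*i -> [253, 317, 381, 445, 509]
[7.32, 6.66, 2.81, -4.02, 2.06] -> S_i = Random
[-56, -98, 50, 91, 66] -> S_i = Random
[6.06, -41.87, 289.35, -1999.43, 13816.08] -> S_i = 6.06*(-6.91)^i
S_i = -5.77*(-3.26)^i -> [-5.77, 18.81, -61.32, 199.91, -651.7]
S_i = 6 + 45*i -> [6, 51, 96, 141, 186]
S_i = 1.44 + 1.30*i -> [1.44, 2.74, 4.04, 5.34, 6.64]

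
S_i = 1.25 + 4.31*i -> [1.25, 5.56, 9.87, 14.18, 18.49]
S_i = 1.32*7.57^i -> [1.32, 9.99, 75.64, 572.61, 4334.68]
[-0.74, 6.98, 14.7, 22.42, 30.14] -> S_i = -0.74 + 7.72*i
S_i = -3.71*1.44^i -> [-3.71, -5.34, -7.69, -11.08, -15.95]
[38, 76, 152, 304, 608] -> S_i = 38*2^i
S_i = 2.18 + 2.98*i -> [2.18, 5.16, 8.14, 11.12, 14.1]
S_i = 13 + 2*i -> [13, 15, 17, 19, 21]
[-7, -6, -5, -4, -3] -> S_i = -7 + 1*i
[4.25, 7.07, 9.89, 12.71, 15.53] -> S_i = 4.25 + 2.82*i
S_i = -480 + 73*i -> [-480, -407, -334, -261, -188]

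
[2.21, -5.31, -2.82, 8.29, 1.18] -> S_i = Random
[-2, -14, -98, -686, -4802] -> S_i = -2*7^i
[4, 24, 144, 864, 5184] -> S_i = 4*6^i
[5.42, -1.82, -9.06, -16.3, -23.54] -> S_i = 5.42 + -7.24*i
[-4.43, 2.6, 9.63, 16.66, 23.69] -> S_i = -4.43 + 7.03*i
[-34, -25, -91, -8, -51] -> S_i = Random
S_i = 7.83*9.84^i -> [7.83, 77.05, 758.14, 7460.14, 73407.79]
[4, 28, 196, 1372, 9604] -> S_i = 4*7^i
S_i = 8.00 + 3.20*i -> [8.0, 11.2, 14.4, 17.6, 20.8]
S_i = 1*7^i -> [1, 7, 49, 343, 2401]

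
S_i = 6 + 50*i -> [6, 56, 106, 156, 206]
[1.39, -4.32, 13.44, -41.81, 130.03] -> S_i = 1.39*(-3.11)^i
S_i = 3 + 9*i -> [3, 12, 21, 30, 39]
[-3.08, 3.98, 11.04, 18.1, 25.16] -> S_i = -3.08 + 7.06*i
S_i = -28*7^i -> [-28, -196, -1372, -9604, -67228]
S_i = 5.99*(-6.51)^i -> [5.99, -38.99, 253.86, -1652.61, 10758.48]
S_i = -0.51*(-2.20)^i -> [-0.51, 1.12, -2.47, 5.43, -11.95]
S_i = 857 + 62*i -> [857, 919, 981, 1043, 1105]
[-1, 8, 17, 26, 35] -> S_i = -1 + 9*i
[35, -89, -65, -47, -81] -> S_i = Random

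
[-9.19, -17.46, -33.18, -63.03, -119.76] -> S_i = -9.19*1.90^i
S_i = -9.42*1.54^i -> [-9.42, -14.51, -22.34, -34.4, -52.98]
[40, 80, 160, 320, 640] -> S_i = 40*2^i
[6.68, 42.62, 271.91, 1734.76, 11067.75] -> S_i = 6.68*6.38^i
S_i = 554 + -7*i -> [554, 547, 540, 533, 526]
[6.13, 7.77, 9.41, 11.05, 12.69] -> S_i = 6.13 + 1.64*i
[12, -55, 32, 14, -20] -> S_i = Random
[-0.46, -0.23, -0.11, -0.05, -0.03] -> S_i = -0.46*0.49^i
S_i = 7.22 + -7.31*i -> [7.22, -0.09, -7.4, -14.71, -22.02]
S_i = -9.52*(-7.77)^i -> [-9.52, 73.97, -574.75, 4465.81, -34699.32]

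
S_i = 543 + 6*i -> [543, 549, 555, 561, 567]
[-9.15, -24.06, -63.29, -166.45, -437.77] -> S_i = -9.15*2.63^i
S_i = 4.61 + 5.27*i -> [4.61, 9.88, 15.15, 20.42, 25.69]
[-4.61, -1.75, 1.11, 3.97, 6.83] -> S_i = -4.61 + 2.86*i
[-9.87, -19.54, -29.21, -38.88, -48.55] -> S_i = -9.87 + -9.67*i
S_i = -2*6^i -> [-2, -12, -72, -432, -2592]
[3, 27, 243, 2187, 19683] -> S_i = 3*9^i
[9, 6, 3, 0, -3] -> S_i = 9 + -3*i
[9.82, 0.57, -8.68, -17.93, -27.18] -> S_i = 9.82 + -9.25*i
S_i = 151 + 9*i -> [151, 160, 169, 178, 187]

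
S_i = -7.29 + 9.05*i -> [-7.29, 1.76, 10.81, 19.86, 28.91]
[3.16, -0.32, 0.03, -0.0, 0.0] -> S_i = 3.16*(-0.10)^i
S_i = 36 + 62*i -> [36, 98, 160, 222, 284]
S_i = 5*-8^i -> [5, -40, 320, -2560, 20480]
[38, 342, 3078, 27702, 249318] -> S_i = 38*9^i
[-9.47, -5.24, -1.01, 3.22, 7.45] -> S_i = -9.47 + 4.23*i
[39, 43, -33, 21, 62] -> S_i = Random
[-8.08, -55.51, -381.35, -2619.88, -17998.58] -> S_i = -8.08*6.87^i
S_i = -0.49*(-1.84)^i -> [-0.49, 0.9, -1.66, 3.05, -5.62]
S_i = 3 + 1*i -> [3, 4, 5, 6, 7]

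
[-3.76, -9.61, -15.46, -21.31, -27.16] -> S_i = -3.76 + -5.85*i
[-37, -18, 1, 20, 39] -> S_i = -37 + 19*i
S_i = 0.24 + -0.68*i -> [0.24, -0.44, -1.12, -1.8, -2.48]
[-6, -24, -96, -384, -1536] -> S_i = -6*4^i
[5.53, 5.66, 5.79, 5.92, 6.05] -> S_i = 5.53 + 0.13*i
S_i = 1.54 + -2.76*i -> [1.54, -1.22, -3.98, -6.74, -9.5]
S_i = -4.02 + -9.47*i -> [-4.02, -13.49, -22.96, -32.43, -41.9]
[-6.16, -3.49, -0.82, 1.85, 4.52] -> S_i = -6.16 + 2.67*i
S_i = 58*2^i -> [58, 116, 232, 464, 928]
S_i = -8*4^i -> [-8, -32, -128, -512, -2048]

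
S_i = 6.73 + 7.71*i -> [6.73, 14.44, 22.15, 29.86, 37.57]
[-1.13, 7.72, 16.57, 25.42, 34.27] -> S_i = -1.13 + 8.85*i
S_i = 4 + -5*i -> [4, -1, -6, -11, -16]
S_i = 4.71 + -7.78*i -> [4.71, -3.07, -10.85, -18.63, -26.41]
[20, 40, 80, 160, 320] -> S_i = 20*2^i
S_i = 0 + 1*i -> [0, 1, 2, 3, 4]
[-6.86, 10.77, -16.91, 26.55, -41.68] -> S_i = -6.86*(-1.57)^i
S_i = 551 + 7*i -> [551, 558, 565, 572, 579]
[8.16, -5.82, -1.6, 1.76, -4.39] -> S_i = Random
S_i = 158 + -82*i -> [158, 76, -6, -88, -170]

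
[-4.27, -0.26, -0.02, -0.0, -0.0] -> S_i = -4.27*0.06^i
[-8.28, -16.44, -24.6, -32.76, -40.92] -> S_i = -8.28 + -8.16*i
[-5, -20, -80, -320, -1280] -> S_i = -5*4^i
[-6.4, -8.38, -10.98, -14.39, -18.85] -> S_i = -6.40*1.31^i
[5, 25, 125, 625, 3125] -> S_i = 5*5^i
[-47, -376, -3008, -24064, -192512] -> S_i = -47*8^i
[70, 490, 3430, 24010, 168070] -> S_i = 70*7^i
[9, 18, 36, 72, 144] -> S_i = 9*2^i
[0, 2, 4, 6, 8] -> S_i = 0 + 2*i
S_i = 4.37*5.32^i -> [4.37, 23.25, 123.68, 657.99, 3500.48]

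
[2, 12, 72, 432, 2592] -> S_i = 2*6^i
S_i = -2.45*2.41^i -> [-2.45, -5.9, -14.23, -34.29, -82.65]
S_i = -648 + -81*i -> [-648, -729, -810, -891, -972]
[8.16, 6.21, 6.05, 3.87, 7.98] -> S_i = Random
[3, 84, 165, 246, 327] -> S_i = 3 + 81*i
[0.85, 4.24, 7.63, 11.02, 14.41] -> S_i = 0.85 + 3.39*i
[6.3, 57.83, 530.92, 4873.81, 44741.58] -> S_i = 6.30*9.18^i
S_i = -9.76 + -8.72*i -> [-9.76, -18.48, -27.2, -35.92, -44.64]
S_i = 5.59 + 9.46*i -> [5.59, 15.05, 24.51, 33.97, 43.43]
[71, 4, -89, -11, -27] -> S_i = Random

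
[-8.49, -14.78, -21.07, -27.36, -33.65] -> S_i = -8.49 + -6.29*i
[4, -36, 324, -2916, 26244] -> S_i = 4*-9^i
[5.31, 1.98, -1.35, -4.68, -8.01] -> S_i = 5.31 + -3.33*i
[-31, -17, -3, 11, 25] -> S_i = -31 + 14*i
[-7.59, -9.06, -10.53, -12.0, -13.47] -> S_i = -7.59 + -1.47*i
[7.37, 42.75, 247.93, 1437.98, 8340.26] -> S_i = 7.37*5.80^i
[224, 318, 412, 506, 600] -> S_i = 224 + 94*i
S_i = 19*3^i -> [19, 57, 171, 513, 1539]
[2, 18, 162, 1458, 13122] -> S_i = 2*9^i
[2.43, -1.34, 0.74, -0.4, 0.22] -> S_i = 2.43*(-0.55)^i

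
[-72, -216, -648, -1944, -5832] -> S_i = -72*3^i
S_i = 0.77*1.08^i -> [0.77, 0.83, 0.9, 0.97, 1.05]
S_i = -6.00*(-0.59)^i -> [-6.0, 3.54, -2.09, 1.23, -0.73]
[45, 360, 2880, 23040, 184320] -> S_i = 45*8^i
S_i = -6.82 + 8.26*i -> [-6.82, 1.44, 9.7, 17.96, 26.22]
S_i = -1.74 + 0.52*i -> [-1.74, -1.22, -0.7, -0.18, 0.34]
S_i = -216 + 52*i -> [-216, -164, -112, -60, -8]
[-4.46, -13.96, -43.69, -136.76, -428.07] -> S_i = -4.46*3.13^i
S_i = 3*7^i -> [3, 21, 147, 1029, 7203]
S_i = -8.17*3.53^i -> [-8.17, -28.84, -101.81, -359.37, -1268.59]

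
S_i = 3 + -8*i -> [3, -5, -13, -21, -29]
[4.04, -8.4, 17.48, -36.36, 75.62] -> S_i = 4.04*(-2.08)^i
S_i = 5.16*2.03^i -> [5.16, 10.47, 21.26, 43.17, 87.63]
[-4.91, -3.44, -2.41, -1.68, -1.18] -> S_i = -4.91*0.70^i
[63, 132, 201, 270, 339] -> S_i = 63 + 69*i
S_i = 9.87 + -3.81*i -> [9.87, 6.06, 2.25, -1.56, -5.37]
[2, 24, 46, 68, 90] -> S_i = 2 + 22*i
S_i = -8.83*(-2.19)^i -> [-8.83, 19.34, -42.35, 92.75, -203.11]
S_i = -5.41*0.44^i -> [-5.41, -2.38, -1.05, -0.46, -0.2]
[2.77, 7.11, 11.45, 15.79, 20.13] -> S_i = 2.77 + 4.34*i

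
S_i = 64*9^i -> [64, 576, 5184, 46656, 419904]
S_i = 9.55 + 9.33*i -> [9.55, 18.88, 28.21, 37.54, 46.87]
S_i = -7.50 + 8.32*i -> [-7.5, 0.82, 9.14, 17.46, 25.78]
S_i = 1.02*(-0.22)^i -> [1.02, -0.22, 0.05, -0.01, 0.0]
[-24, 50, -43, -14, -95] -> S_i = Random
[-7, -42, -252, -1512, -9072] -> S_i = -7*6^i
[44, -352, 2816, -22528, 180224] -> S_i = 44*-8^i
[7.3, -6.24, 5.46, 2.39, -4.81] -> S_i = Random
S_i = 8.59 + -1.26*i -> [8.59, 7.33, 6.07, 4.81, 3.55]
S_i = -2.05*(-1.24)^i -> [-2.05, 2.54, -3.15, 3.91, -4.85]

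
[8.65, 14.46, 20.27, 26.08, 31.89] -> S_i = 8.65 + 5.81*i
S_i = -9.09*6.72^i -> [-9.09, -61.08, -410.49, -2758.49, -18537.07]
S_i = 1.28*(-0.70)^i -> [1.28, -0.9, 0.63, -0.44, 0.31]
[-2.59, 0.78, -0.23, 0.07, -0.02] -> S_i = -2.59*(-0.30)^i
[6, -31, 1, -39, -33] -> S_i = Random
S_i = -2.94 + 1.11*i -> [-2.94, -1.83, -0.72, 0.39, 1.5]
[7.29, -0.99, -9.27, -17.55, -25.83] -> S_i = 7.29 + -8.28*i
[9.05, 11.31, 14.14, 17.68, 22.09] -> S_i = 9.05*1.25^i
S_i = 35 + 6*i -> [35, 41, 47, 53, 59]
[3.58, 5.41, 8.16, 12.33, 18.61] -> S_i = 3.58*1.51^i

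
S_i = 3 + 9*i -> [3, 12, 21, 30, 39]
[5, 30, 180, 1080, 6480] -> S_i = 5*6^i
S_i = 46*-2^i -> [46, -92, 184, -368, 736]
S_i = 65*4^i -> [65, 260, 1040, 4160, 16640]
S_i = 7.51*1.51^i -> [7.51, 11.34, 17.12, 25.86, 39.04]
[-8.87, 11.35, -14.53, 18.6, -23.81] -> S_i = -8.87*(-1.28)^i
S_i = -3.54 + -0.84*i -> [-3.54, -4.38, -5.22, -6.06, -6.9]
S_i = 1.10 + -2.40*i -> [1.1, -1.3, -3.7, -6.1, -8.5]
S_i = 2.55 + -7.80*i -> [2.55, -5.25, -13.05, -20.85, -28.65]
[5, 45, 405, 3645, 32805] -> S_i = 5*9^i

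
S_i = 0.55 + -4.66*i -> [0.55, -4.11, -8.77, -13.43, -18.09]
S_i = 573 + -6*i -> [573, 567, 561, 555, 549]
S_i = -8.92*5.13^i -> [-8.92, -45.76, -234.75, -1204.25, -6177.81]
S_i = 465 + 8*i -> [465, 473, 481, 489, 497]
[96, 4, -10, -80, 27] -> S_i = Random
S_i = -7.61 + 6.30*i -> [-7.61, -1.31, 4.99, 11.29, 17.59]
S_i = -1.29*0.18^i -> [-1.29, -0.23, -0.04, -0.01, -0.0]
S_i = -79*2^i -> [-79, -158, -316, -632, -1264]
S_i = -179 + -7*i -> [-179, -186, -193, -200, -207]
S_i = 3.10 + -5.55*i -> [3.1, -2.45, -8.0, -13.55, -19.1]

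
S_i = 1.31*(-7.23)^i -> [1.31, -9.47, 68.48, -495.09, 3579.52]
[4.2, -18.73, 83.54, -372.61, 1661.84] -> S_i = 4.20*(-4.46)^i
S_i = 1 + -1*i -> [1, 0, -1, -2, -3]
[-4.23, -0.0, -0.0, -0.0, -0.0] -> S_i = -4.23*0.00^i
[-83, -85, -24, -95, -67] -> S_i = Random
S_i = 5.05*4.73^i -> [5.05, 23.89, 112.98, 534.41, 2527.76]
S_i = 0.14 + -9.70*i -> [0.14, -9.56, -19.26, -28.96, -38.66]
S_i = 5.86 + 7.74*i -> [5.86, 13.6, 21.34, 29.08, 36.82]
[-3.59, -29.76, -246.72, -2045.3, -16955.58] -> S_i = -3.59*8.29^i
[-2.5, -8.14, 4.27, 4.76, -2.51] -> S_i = Random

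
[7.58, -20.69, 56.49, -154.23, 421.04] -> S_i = 7.58*(-2.73)^i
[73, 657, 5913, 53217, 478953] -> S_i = 73*9^i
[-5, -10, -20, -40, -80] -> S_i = -5*2^i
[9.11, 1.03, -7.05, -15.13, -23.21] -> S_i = 9.11 + -8.08*i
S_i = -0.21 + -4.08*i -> [-0.21, -4.29, -8.37, -12.45, -16.53]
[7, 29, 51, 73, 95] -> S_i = 7 + 22*i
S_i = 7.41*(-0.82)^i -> [7.41, -6.08, 4.98, -4.09, 3.35]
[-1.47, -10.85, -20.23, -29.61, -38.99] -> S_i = -1.47 + -9.38*i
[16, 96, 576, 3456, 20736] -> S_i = 16*6^i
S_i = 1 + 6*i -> [1, 7, 13, 19, 25]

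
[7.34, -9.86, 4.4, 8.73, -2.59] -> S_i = Random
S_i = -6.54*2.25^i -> [-6.54, -14.72, -33.11, -74.49, -167.61]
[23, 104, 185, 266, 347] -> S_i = 23 + 81*i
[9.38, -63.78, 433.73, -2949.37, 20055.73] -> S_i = 9.38*(-6.80)^i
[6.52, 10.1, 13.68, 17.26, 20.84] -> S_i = 6.52 + 3.58*i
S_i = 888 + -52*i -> [888, 836, 784, 732, 680]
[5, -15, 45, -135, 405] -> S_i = 5*-3^i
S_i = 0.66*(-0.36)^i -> [0.66, -0.24, 0.09, -0.03, 0.01]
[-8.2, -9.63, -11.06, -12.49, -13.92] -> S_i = -8.20 + -1.43*i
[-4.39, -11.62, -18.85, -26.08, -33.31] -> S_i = -4.39 + -7.23*i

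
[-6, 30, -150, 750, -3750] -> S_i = -6*-5^i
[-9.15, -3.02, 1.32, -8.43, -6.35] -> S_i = Random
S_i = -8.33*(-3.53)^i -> [-8.33, 29.4, -103.8, 366.41, -1293.43]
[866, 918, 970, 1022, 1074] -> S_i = 866 + 52*i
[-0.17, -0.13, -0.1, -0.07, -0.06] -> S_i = -0.17*0.76^i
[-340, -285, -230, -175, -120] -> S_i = -340 + 55*i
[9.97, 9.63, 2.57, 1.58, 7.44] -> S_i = Random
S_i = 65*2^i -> [65, 130, 260, 520, 1040]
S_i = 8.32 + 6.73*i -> [8.32, 15.05, 21.78, 28.51, 35.24]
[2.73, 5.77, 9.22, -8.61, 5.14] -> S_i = Random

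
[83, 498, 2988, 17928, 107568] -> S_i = 83*6^i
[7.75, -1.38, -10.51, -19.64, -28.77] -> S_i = 7.75 + -9.13*i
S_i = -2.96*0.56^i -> [-2.96, -1.66, -0.93, -0.52, -0.29]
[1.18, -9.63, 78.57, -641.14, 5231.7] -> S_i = 1.18*(-8.16)^i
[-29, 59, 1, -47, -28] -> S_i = Random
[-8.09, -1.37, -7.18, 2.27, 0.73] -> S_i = Random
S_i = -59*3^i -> [-59, -177, -531, -1593, -4779]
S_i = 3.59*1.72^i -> [3.59, 6.17, 10.62, 18.27, 31.42]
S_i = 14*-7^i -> [14, -98, 686, -4802, 33614]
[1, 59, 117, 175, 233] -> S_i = 1 + 58*i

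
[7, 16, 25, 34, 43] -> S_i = 7 + 9*i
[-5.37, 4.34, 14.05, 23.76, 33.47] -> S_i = -5.37 + 9.71*i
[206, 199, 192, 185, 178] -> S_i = 206 + -7*i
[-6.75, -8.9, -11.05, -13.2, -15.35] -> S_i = -6.75 + -2.15*i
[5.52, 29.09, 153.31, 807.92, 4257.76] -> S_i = 5.52*5.27^i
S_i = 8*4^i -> [8, 32, 128, 512, 2048]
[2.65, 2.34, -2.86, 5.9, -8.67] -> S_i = Random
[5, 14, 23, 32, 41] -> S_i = 5 + 9*i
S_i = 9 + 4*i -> [9, 13, 17, 21, 25]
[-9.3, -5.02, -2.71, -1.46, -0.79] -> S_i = -9.30*0.54^i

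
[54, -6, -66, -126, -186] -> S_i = 54 + -60*i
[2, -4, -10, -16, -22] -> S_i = 2 + -6*i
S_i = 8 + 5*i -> [8, 13, 18, 23, 28]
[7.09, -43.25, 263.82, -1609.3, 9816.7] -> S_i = 7.09*(-6.10)^i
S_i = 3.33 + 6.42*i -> [3.33, 9.75, 16.17, 22.59, 29.01]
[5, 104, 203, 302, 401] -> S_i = 5 + 99*i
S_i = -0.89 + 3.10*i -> [-0.89, 2.21, 5.31, 8.41, 11.51]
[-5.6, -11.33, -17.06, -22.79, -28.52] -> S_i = -5.60 + -5.73*i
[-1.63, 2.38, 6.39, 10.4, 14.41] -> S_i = -1.63 + 4.01*i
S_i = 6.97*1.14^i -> [6.97, 7.95, 9.06, 10.33, 11.77]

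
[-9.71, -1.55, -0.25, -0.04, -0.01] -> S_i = -9.71*0.16^i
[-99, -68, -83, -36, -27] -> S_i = Random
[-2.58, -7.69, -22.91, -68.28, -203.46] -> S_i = -2.58*2.98^i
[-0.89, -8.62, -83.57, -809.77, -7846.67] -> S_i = -0.89*9.69^i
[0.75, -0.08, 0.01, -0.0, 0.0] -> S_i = 0.75*(-0.11)^i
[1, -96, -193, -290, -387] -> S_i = 1 + -97*i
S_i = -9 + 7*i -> [-9, -2, 5, 12, 19]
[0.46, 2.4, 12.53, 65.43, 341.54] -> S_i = 0.46*5.22^i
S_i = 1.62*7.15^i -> [1.62, 11.58, 82.82, 592.15, 4233.89]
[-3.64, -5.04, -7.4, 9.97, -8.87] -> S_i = Random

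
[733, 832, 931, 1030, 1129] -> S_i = 733 + 99*i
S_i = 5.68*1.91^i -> [5.68, 10.85, 20.72, 39.58, 75.59]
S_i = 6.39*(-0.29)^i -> [6.39, -1.85, 0.54, -0.16, 0.05]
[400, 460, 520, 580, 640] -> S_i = 400 + 60*i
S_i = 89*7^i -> [89, 623, 4361, 30527, 213689]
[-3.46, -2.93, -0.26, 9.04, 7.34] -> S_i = Random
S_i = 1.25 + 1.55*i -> [1.25, 2.8, 4.35, 5.9, 7.45]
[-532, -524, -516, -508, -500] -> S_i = -532 + 8*i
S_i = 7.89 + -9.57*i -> [7.89, -1.68, -11.25, -20.82, -30.39]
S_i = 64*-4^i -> [64, -256, 1024, -4096, 16384]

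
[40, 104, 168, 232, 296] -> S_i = 40 + 64*i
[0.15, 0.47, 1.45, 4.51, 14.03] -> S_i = 0.15*3.11^i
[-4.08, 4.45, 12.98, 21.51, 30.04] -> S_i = -4.08 + 8.53*i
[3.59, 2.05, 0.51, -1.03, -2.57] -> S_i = 3.59 + -1.54*i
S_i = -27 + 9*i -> [-27, -18, -9, 0, 9]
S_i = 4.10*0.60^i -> [4.1, 2.46, 1.48, 0.89, 0.53]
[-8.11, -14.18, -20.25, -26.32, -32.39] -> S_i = -8.11 + -6.07*i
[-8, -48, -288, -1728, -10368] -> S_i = -8*6^i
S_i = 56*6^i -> [56, 336, 2016, 12096, 72576]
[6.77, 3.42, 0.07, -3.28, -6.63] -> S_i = 6.77 + -3.35*i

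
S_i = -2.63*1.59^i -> [-2.63, -4.18, -6.65, -10.57, -16.81]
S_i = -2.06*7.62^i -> [-2.06, -15.7, -119.61, -911.45, -6945.24]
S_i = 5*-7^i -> [5, -35, 245, -1715, 12005]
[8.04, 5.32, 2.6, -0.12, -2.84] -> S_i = 8.04 + -2.72*i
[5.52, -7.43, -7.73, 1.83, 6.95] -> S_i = Random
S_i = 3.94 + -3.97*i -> [3.94, -0.03, -4.0, -7.97, -11.94]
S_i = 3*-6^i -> [3, -18, 108, -648, 3888]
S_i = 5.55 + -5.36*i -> [5.55, 0.19, -5.17, -10.53, -15.89]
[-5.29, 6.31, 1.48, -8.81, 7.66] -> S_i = Random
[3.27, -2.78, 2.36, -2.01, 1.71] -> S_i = 3.27*(-0.85)^i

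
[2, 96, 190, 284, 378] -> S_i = 2 + 94*i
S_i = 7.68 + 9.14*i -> [7.68, 16.82, 25.96, 35.1, 44.24]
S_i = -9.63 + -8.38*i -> [-9.63, -18.01, -26.39, -34.77, -43.15]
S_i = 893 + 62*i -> [893, 955, 1017, 1079, 1141]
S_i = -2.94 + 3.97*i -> [-2.94, 1.03, 5.0, 8.97, 12.94]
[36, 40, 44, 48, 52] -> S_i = 36 + 4*i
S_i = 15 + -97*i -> [15, -82, -179, -276, -373]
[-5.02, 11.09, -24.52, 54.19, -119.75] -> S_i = -5.02*(-2.21)^i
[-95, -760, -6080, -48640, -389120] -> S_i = -95*8^i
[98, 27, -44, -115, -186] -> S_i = 98 + -71*i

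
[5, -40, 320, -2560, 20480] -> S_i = 5*-8^i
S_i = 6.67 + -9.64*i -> [6.67, -2.97, -12.61, -22.25, -31.89]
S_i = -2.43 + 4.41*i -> [-2.43, 1.98, 6.39, 10.8, 15.21]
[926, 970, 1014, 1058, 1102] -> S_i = 926 + 44*i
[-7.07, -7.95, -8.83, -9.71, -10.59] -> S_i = -7.07 + -0.88*i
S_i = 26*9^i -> [26, 234, 2106, 18954, 170586]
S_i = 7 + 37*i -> [7, 44, 81, 118, 155]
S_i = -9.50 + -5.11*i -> [-9.5, -14.61, -19.72, -24.83, -29.94]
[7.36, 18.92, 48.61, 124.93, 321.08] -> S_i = 7.36*2.57^i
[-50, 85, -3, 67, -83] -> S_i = Random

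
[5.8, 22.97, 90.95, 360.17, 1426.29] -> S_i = 5.80*3.96^i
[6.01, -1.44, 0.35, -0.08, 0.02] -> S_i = 6.01*(-0.24)^i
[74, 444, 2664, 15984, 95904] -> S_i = 74*6^i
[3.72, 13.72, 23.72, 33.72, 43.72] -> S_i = 3.72 + 10.00*i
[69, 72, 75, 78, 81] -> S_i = 69 + 3*i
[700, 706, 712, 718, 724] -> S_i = 700 + 6*i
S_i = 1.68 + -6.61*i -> [1.68, -4.93, -11.54, -18.15, -24.76]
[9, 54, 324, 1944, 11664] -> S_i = 9*6^i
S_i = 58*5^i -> [58, 290, 1450, 7250, 36250]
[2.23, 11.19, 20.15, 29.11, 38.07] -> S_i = 2.23 + 8.96*i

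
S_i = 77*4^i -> [77, 308, 1232, 4928, 19712]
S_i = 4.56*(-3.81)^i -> [4.56, -17.37, 66.19, -252.2, 960.87]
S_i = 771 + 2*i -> [771, 773, 775, 777, 779]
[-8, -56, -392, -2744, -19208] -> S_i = -8*7^i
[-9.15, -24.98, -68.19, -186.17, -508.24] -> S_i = -9.15*2.73^i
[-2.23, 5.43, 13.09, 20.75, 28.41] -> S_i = -2.23 + 7.66*i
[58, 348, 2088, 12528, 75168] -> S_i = 58*6^i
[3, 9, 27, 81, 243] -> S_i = 3*3^i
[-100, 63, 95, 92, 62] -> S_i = Random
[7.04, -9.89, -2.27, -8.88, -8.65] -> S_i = Random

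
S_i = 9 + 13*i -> [9, 22, 35, 48, 61]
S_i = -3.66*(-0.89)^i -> [-3.66, 3.26, -2.9, 2.58, -2.3]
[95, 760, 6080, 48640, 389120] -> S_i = 95*8^i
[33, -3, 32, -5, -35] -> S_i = Random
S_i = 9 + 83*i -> [9, 92, 175, 258, 341]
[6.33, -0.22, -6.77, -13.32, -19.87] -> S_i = 6.33 + -6.55*i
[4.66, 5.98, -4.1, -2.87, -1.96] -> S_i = Random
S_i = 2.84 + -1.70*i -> [2.84, 1.14, -0.56, -2.26, -3.96]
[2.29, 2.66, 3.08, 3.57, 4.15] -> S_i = 2.29*1.16^i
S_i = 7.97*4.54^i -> [7.97, 36.18, 164.27, 745.81, 3385.96]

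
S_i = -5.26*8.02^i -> [-5.26, -42.19, -338.33, -2713.37, -21761.22]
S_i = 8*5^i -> [8, 40, 200, 1000, 5000]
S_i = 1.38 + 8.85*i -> [1.38, 10.23, 19.08, 27.93, 36.78]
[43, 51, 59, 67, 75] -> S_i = 43 + 8*i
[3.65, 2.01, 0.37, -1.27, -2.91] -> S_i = 3.65 + -1.64*i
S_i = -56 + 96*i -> [-56, 40, 136, 232, 328]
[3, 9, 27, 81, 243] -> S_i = 3*3^i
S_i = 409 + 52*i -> [409, 461, 513, 565, 617]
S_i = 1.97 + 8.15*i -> [1.97, 10.12, 18.27, 26.42, 34.57]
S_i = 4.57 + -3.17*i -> [4.57, 1.4, -1.77, -4.94, -8.11]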